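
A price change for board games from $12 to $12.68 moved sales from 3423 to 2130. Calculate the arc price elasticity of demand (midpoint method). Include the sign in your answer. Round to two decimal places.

-8.45

ΔQ = 2130 − 3423 = -1293; ΔP = 12.68 − 12 = 0.68.
Midpoints: P̄ = 12.34, Q̄ = 2776.5.
ε = (ΔQ/ΔP)(P̄/Q̄) = (-1293/0.68)(12.34/2776.5).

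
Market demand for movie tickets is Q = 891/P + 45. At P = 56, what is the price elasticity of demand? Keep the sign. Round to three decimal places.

At P = 56, Q = 60.911.
dQ/dP = −891/P² = -0.284.
ε = (dQ/dP)(P/Q) = (-0.284)(56/60.911).

-0.261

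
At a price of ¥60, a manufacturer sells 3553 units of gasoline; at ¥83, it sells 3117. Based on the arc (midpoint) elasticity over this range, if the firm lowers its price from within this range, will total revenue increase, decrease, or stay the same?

Arc ε = (-436/23)(71.50/3335.0) ≈ -0.406.
|ε| = 0.41 < 1, so demand is inelastic. A price cut therefore reduces total revenue.

decrease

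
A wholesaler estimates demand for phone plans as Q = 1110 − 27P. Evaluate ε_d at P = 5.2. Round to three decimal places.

At P = 5.2, Q = 969.600.
dQ/dP = −27.
ε = (dQ/dP)(P/Q) = (-27)(5.2/969.600).

-0.145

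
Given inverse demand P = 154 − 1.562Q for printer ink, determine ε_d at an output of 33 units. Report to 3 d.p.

At Q = 33, P = 154 − 1.562(33) = 102.45.
dP/dQ = −1.562, so dQ/dP = 1/(−1.562) = -0.640.
ε = (dQ/dP)(P/Q) = (-0.640)(102.45/33).

-1.988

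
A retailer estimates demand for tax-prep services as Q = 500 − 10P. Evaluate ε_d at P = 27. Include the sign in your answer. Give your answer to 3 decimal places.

-1.174

At P = 27, Q = 230.
dQ/dP = −10.
ε = (dQ/dP)(P/Q) = (-10)(27/230).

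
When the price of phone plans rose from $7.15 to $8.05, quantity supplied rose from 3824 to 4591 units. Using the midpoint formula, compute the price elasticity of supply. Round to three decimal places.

1.539

ΔQ = 4591 − 3824 = 767; ΔP = 8.05 − 7.15 = 0.9.
Midpoints: P̄ = 7.60, Q̄ = 4207.5.
ε_s = (ΔQ/ΔP)(P̄/Q̄) = (767/0.9)(7.60/4207.5).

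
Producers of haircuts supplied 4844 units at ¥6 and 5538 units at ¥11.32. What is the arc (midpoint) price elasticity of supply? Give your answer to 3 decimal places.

0.218

ΔQ = 5538 − 4844 = 694; ΔP = 11.32 − 6 = 5.32.
Midpoints: P̄ = 8.66, Q̄ = 5191.0.
ε_s = (ΔQ/ΔP)(P̄/Q̄) = (694/5.32)(8.66/5191.0).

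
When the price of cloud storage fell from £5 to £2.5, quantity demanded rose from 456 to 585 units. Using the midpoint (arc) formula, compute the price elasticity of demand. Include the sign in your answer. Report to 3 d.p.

ΔQ = 585 − 456 = 129; ΔP = 2.5 − 5 = -2.5.
Midpoints: P̄ = 3.75, Q̄ = 520.5.
ε = (ΔQ/ΔP)(P̄/Q̄) = (129/-2.5)(3.75/520.5).

-0.372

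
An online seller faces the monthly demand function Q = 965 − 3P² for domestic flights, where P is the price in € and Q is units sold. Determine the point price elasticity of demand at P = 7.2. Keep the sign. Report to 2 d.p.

-0.38

At P = 7.2, Q = 809.480.
dQ/dP = −6P = -43.200.
ε = (dQ/dP)(P/Q) = (-43.200)(7.2/809.480).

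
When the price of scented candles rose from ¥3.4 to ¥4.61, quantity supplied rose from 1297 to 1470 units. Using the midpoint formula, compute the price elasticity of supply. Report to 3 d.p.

ΔQ = 1470 − 1297 = 173; ΔP = 4.61 − 3.4 = 1.21.
Midpoints: P̄ = 4.00, Q̄ = 1383.5.
ε_s = (ΔQ/ΔP)(P̄/Q̄) = (173/1.21)(4.00/1383.5).

0.414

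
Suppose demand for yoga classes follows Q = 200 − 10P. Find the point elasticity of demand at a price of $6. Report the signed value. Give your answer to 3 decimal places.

-0.429

At P = 6, Q = 140.
dQ/dP = −10.
ε = (dQ/dP)(P/Q) = (-10)(6/140).
|ε| < 1, so demand is inelastic at this price.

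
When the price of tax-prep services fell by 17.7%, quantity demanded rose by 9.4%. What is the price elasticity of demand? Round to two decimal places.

-0.53

ε = %ΔQ / %ΔP = (9.4)/(-17.7) = -0.531.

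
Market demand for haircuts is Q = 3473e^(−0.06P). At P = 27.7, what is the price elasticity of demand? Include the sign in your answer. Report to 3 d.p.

At P = 27.7, Q = 659.033.
dQ/dP = −0.06·3473e^(−0.06P) = −0.06Q = -39.542.
ε = (dQ/dP)(P/Q) = (-39.542)(27.7/659.033).
|ε| > 1, so demand is elastic at this price.

-1.662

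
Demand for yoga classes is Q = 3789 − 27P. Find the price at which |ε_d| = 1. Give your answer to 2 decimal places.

For linear demand Q = a − bP, ε = −bP/(a − bP). |ε| = 1 when bP = a − bP, i.e. P = a/(2b).
P = 3789/(2·27) = 3789/54 = 70.1667.

70.17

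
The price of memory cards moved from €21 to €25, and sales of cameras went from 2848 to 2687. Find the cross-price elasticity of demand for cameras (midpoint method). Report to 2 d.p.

-0.33

ΔQ_x = 2687 − 2848 = -161; ΔP_y = 25 − 21 = 4.
Midpoints: P̄_y = 23.00, Q̄_x = 2767.5.
ε_xy = (ΔQ_x/ΔP_y)(P̄_y/Q̄_x) = (-161/4)(23.00/2767.5).
ε_xy < 0, so the goods are complements.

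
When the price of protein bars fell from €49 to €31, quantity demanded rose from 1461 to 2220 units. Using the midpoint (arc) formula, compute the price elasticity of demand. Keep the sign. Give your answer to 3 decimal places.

ΔQ = 2220 − 1461 = 759; ΔP = 31 − 49 = -18.
Midpoints: P̄ = 40.00, Q̄ = 1840.5.
ε = (ΔQ/ΔP)(P̄/Q̄) = (759/-18)(40.00/1840.5).

-0.916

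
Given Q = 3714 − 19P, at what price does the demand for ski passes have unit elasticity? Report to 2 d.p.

For linear demand Q = a − bP, ε = −bP/(a − bP). |ε| = 1 when bP = a − bP, i.e. P = a/(2b).
P = 3714/(2·19) = 3714/38 = 97.7368.

97.74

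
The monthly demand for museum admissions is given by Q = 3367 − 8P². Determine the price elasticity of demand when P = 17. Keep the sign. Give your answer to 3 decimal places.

-4.383

At P = 17, Q = 1055.
dQ/dP = −16P = -272.
ε = (dQ/dP)(P/Q) = (-272)(17/1055).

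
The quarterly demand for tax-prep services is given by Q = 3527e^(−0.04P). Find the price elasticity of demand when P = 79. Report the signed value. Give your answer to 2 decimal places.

At P = 79, Q = 149.636.
dQ/dP = −0.04·3527e^(−0.04P) = −0.04Q = -5.985.
ε = (dQ/dP)(P/Q) = (-5.985)(79/149.636).

-3.16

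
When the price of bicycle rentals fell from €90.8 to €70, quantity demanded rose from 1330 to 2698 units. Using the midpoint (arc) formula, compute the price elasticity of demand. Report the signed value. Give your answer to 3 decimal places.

ΔQ = 2698 − 1330 = 1368; ΔP = 70 − 90.8 = -20.8.
Midpoints: P̄ = 80.40, Q̄ = 2014.0.
ε = (ΔQ/ΔP)(P̄/Q̄) = (1368/-20.8)(80.40/2014.0).

-2.626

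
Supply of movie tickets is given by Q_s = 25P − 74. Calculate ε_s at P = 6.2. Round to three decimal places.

1.914

At P = 6.2, Q_s = 81.
dQ_s/dP = 25.
ε_s = (dQ_s/dP)(P/Q_s) = (25)(6.2/81).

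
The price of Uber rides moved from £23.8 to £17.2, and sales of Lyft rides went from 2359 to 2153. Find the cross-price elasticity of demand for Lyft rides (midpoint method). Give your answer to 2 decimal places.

0.28

ΔQ_x = 2153 − 2359 = -206; ΔP_y = 17.2 − 23.8 = -6.6.
Midpoints: P̄_y = 20.50, Q̄_x = 2256.0.
ε_xy = (ΔQ_x/ΔP_y)(P̄_y/Q̄_x) = (-206/-6.6)(20.50/2256.0).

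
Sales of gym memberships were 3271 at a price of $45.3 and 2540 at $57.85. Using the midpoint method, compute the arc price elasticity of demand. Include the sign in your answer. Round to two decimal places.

-1.03

ΔQ = 2540 − 3271 = -731; ΔP = 57.85 − 45.3 = 12.55.
Midpoints: P̄ = 51.58, Q̄ = 2905.5.
ε = (ΔQ/ΔP)(P̄/Q̄) = (-731/12.55)(51.58/2905.5).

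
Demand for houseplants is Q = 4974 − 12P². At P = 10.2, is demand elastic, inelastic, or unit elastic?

Q = 3725.520, dQ/dP = -244.800.
ε = (dQ/dP)(P/Q) ≈ -0.670.
|ε| = 0.67 < 1.

inelastic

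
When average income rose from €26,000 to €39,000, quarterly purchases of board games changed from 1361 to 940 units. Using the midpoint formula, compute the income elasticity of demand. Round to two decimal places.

-0.91

ΔQ = -421, ΔI = 13000. Midpoints: Ī = 32,500, Q̄ = 1150.5.
ε_I = (ΔQ/ΔI)(Ī/Q̄) = (-421/13000)(32500/1150.5).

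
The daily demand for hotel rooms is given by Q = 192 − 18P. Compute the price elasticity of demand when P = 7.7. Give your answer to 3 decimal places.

-2.596

At P = 7.7, Q = 53.400.
dQ/dP = −18.
ε = (dQ/dP)(P/Q) = (-18)(7.7/53.400).
|ε| > 1, so demand is elastic at this price.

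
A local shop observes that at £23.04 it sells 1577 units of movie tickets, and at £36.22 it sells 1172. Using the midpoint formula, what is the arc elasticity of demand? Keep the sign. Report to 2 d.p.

-0.66

ΔQ = 1172 − 1577 = -405; ΔP = 36.22 − 23.04 = 13.18.
Midpoints: P̄ = 29.63, Q̄ = 1374.5.
ε = (ΔQ/ΔP)(P̄/Q̄) = (-405/13.18)(29.63/1374.5).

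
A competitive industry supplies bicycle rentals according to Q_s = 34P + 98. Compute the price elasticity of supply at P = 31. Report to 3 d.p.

0.915

At P = 31, Q_s = 1152.
dQ_s/dP = 34.
ε_s = (dQ_s/dP)(P/Q_s) = (34)(31/1152).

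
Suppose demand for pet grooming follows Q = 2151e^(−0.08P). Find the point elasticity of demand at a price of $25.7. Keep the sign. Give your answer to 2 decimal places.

At P = 25.7, Q = 275.252.
dQ/dP = −0.08·2151e^(−0.08P) = −0.08Q = -22.020.
ε = (dQ/dP)(P/Q) = (-22.020)(25.7/275.252).

-2.06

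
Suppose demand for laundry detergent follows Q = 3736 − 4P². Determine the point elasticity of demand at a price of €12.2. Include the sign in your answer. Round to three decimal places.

-0.379

At P = 12.2, Q = 3140.640.
dQ/dP = −8P = -97.600.
ε = (dQ/dP)(P/Q) = (-97.600)(12.2/3140.640).
|ε| < 1, so demand is inelastic at this price.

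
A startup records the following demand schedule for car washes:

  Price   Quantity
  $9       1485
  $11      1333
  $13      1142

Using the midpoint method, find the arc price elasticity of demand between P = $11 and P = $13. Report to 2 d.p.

At P = 11, Q = 1333; at P = 13, Q = 1142.
ΔQ = -191, ΔP = 2. Midpoints: P̄ = 12.00, Q̄ = 1237.5.
ε = (ΔQ/ΔP)(P̄/Q̄) = (-191/2)(12.00/1237.5).

-0.93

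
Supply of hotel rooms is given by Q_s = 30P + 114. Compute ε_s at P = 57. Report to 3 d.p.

0.938

At P = 57, Q_s = 1824.
dQ_s/dP = 30.
ε_s = (dQ_s/dP)(P/Q_s) = (30)(57/1824).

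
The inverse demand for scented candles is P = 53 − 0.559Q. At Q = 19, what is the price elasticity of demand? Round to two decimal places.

At Q = 19, P = 53 − 0.559(19) = 42.38.
dP/dQ = −0.559, so dQ/dP = 1/(−0.559) = -1.789.
ε = (dQ/dP)(P/Q) = (-1.789)(42.38/19).

-3.99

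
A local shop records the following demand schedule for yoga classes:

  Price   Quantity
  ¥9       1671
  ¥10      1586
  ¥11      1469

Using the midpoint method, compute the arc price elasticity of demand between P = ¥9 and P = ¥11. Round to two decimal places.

-0.64

At P = 9, Q = 1671; at P = 11, Q = 1469.
ΔQ = -202, ΔP = 2. Midpoints: P̄ = 10.00, Q̄ = 1570.0.
ε = (ΔQ/ΔP)(P̄/Q̄) = (-202/2)(10.00/1570.0).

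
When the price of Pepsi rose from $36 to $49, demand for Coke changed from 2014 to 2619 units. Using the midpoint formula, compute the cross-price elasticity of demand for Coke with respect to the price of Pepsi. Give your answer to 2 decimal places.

ΔQ_x = 2619 − 2014 = 605; ΔP_y = 49 − 36 = 13.
Midpoints: P̄_y = 42.50, Q̄_x = 2316.5.
ε_xy = (ΔQ_x/ΔP_y)(P̄_y/Q̄_x) = (605/13)(42.50/2316.5).

0.85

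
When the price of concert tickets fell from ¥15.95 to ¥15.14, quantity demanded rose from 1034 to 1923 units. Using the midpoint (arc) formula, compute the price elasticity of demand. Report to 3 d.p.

ΔQ = 1923 − 1034 = 889; ΔP = 15.14 − 15.95 = -0.81.
Midpoints: P̄ = 15.54, Q̄ = 1478.5.
ε = (ΔQ/ΔP)(P̄/Q̄) = (889/-0.81)(15.54/1478.5).

-11.539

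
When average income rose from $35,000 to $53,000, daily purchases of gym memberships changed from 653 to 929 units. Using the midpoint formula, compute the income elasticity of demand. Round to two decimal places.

0.85

ΔQ = 276, ΔI = 18000. Midpoints: Ī = 44,000, Q̄ = 791.0.
ε_I = (ΔQ/ΔI)(Ī/Q̄) = (276/18000)(44000/791.0).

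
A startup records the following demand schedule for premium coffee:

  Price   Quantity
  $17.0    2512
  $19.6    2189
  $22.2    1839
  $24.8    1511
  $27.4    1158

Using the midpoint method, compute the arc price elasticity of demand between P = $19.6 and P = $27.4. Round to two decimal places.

-1.86

At P = 19.6, Q = 2189; at P = 27.4, Q = 1158.
ΔQ = -1031, ΔP = 7.8. Midpoints: P̄ = 23.50, Q̄ = 1673.5.
ε = (ΔQ/ΔP)(P̄/Q̄) = (-1031/7.8)(23.50/1673.5).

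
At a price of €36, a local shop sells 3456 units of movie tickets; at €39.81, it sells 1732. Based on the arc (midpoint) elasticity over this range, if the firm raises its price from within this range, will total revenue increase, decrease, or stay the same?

Arc ε = (-1724/3.81)(37.91/2594.0) ≈ -6.612.
|ε| = 6.61 > 1, so demand is elastic. A price rise therefore reduces total revenue.

decrease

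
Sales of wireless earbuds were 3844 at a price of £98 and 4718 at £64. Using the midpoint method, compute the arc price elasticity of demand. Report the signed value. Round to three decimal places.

ΔQ = 4718 − 3844 = 874; ΔP = 64 − 98 = -34.
Midpoints: P̄ = 81.00, Q̄ = 4281.0.
ε = (ΔQ/ΔP)(P̄/Q̄) = (874/-34)(81.00/4281.0).

-0.486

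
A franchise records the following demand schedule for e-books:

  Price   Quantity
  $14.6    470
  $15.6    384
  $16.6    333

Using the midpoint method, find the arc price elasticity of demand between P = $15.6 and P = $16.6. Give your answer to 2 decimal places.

-2.29

At P = 15.6, Q = 384; at P = 16.6, Q = 333.
ΔQ = -51, ΔP = 1.0. Midpoints: P̄ = 16.10, Q̄ = 358.5.
ε = (ΔQ/ΔP)(P̄/Q̄) = (-51/1.0)(16.10/358.5).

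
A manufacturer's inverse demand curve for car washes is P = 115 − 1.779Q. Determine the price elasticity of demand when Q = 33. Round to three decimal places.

At Q = 33, P = 115 − 1.779(33) = 56.29.
dP/dQ = −1.779, so dQ/dP = 1/(−1.779) = -0.562.
ε = (dQ/dP)(P/Q) = (-0.562)(56.29/33).

-0.959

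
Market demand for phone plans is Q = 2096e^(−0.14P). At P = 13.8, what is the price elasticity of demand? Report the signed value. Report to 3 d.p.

-1.932

At P = 13.8, Q = 303.623.
dQ/dP = −0.14·2096e^(−0.14P) = −0.14Q = -42.507.
ε = (dQ/dP)(P/Q) = (-42.507)(13.8/303.623).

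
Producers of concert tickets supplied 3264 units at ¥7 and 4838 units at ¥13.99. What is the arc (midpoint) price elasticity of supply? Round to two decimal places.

ΔQ = 4838 − 3264 = 1574; ΔP = 13.99 − 7 = 6.99.
Midpoints: P̄ = 10.50, Q̄ = 4051.0.
ε_s = (ΔQ/ΔP)(P̄/Q̄) = (1574/6.99)(10.50/4051.0).

0.58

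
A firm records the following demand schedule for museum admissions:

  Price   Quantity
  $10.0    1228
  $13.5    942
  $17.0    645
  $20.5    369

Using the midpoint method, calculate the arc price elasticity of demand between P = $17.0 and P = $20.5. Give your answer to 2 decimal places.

-2.92

At P = 17.0, Q = 645; at P = 20.5, Q = 369.
ΔQ = -276, ΔP = 3.5. Midpoints: P̄ = 18.75, Q̄ = 507.0.
ε = (ΔQ/ΔP)(P̄/Q̄) = (-276/3.5)(18.75/507.0).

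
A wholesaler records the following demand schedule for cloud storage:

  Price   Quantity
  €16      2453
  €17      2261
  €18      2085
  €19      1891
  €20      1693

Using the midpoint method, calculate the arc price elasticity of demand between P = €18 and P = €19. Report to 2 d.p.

At P = 18, Q = 2085; at P = 19, Q = 1891.
ΔQ = -194, ΔP = 1. Midpoints: P̄ = 18.50, Q̄ = 1988.0.
ε = (ΔQ/ΔP)(P̄/Q̄) = (-194/1)(18.50/1988.0).

-1.81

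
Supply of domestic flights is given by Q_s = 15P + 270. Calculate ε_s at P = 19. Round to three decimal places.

At P = 19, Q_s = 555.
dQ_s/dP = 15.
ε_s = (dQ_s/dP)(P/Q_s) = (15)(19/555).

0.514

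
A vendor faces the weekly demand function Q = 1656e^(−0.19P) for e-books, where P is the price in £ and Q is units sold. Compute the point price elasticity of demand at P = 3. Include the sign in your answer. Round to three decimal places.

At P = 3, Q = 936.510.
dQ/dP = −0.19·1656e^(−0.19P) = −0.19Q = -177.937.
ε = (dQ/dP)(P/Q) = (-177.937)(3/936.510).
|ε| < 1, so demand is inelastic at this price.

-0.570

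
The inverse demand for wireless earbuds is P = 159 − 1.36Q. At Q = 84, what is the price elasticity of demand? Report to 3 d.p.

-0.392

At Q = 84, P = 159 − 1.36(84) = 44.76.
dP/dQ = −1.36, so dQ/dP = 1/(−1.36) = -0.735.
ε = (dQ/dP)(P/Q) = (-0.735)(44.76/84).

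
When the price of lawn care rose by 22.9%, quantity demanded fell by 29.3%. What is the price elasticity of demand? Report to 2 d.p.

ε = %ΔQ / %ΔP = (-29.3)/(22.9) = -1.279.

-1.28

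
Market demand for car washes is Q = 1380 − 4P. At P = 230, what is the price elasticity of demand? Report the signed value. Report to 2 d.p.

-2.00

At P = 230, Q = 460.
dQ/dP = −4.
ε = (dQ/dP)(P/Q) = (-4)(230/460).
|ε| > 1, so demand is elastic at this price.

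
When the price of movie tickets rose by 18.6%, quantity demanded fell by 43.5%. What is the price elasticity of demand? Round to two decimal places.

ε = %ΔQ / %ΔP = (-43.5)/(18.6) = -2.339.

-2.34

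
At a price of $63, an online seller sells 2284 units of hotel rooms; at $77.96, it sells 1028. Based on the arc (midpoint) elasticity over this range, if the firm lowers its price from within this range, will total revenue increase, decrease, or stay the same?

Arc ε = (-1256/14.96)(70.48/1656.0) ≈ -3.573.
|ε| = 3.57 > 1, so demand is elastic. A price cut therefore raises total revenue.

increase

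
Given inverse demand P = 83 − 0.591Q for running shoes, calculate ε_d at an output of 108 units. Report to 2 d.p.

-0.30

At Q = 108, P = 83 − 0.591(108) = 19.17.
dP/dQ = −0.591, so dQ/dP = 1/(−0.591) = -1.692.
ε = (dQ/dP)(P/Q) = (-1.692)(19.17/108).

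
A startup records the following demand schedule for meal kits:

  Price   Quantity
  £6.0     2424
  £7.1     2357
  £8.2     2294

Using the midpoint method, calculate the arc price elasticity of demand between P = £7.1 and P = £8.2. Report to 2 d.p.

At P = 7.1, Q = 2357; at P = 8.2, Q = 2294.
ΔQ = -63, ΔP = 1.1. Midpoints: P̄ = 7.65, Q̄ = 2325.5.
ε = (ΔQ/ΔP)(P̄/Q̄) = (-63/1.1)(7.65/2325.5).

-0.19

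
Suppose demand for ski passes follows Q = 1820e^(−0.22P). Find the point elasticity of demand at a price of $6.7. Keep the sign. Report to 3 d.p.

-1.474

At P = 6.7, Q = 416.794.
dQ/dP = −0.22·1820e^(−0.22P) = −0.22Q = -91.695.
ε = (dQ/dP)(P/Q) = (-91.695)(6.7/416.794).
|ε| > 1, so demand is elastic at this price.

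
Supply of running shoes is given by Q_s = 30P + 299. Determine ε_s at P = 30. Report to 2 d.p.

At P = 30, Q_s = 1199.
dQ_s/dP = 30.
ε_s = (dQ_s/dP)(P/Q_s) = (30)(30/1199).

0.75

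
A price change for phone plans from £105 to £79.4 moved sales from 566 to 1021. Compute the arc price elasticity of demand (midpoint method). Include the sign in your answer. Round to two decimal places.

-2.07

ΔQ = 1021 − 566 = 455; ΔP = 79.4 − 105 = -25.6.
Midpoints: P̄ = 92.20, Q̄ = 793.5.
ε = (ΔQ/ΔP)(P̄/Q̄) = (455/-25.6)(92.20/793.5).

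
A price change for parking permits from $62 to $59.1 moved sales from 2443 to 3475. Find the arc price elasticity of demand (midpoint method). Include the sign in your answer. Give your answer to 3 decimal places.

-7.282

ΔQ = 3475 − 2443 = 1032; ΔP = 59.1 − 62 = -2.9.
Midpoints: P̄ = 60.55, Q̄ = 2959.0.
ε = (ΔQ/ΔP)(P̄/Q̄) = (1032/-2.9)(60.55/2959.0).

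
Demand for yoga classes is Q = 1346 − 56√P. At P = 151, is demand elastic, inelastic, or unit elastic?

Q = 657.860, dQ/dP = -2.279.
ε = (dQ/dP)(P/Q) ≈ -0.523.
|ε| = 0.52 < 1.

inelastic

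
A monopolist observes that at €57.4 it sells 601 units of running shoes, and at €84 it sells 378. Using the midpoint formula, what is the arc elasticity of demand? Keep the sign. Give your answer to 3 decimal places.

ΔQ = 378 − 601 = -223; ΔP = 84 − 57.4 = 26.6.
Midpoints: P̄ = 70.70, Q̄ = 489.5.
ε = (ΔQ/ΔP)(P̄/Q̄) = (-223/26.6)(70.70/489.5).

-1.211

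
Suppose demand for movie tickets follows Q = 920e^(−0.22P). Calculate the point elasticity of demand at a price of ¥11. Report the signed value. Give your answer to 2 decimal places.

-2.42

At P = 11, Q = 81.808.
dQ/dP = −0.22·920e^(−0.22P) = −0.22Q = -17.998.
ε = (dQ/dP)(P/Q) = (-17.998)(11/81.808).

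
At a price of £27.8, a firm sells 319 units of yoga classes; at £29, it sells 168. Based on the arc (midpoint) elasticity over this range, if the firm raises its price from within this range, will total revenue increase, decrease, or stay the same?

Arc ε = (-151/1.2)(28.40/243.5) ≈ -14.676.
|ε| = 14.68 > 1, so demand is elastic. A price rise therefore reduces total revenue.

decrease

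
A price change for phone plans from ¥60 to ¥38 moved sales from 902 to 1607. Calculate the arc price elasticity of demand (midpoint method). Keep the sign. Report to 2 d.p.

ΔQ = 1607 − 902 = 705; ΔP = 38 − 60 = -22.
Midpoints: P̄ = 49.00, Q̄ = 1254.5.
ε = (ΔQ/ΔP)(P̄/Q̄) = (705/-22)(49.00/1254.5).

-1.25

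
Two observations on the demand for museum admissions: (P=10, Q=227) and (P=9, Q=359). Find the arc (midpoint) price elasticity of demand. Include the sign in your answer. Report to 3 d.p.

ΔQ = 359 − 227 = 132; ΔP = 9 − 10 = -1.
Midpoints: P̄ = 9.50, Q̄ = 293.0.
ε = (ΔQ/ΔP)(P̄/Q̄) = (132/-1)(9.50/293.0).

-4.280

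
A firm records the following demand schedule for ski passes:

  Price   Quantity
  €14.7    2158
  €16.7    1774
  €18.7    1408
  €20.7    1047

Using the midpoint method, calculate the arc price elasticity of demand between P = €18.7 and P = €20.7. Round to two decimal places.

-2.90

At P = 18.7, Q = 1408; at P = 20.7, Q = 1047.
ΔQ = -361, ΔP = 2.0. Midpoints: P̄ = 19.70, Q̄ = 1227.5.
ε = (ΔQ/ΔP)(P̄/Q̄) = (-361/2.0)(19.70/1227.5).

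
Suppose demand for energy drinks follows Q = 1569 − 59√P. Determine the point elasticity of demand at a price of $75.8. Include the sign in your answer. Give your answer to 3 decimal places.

-0.243

At P = 75.8, Q = 1055.327.
dQ/dP = −59/(2√P) = -3.388.
ε = (dQ/dP)(P/Q) = (-3.388)(75.8/1055.327).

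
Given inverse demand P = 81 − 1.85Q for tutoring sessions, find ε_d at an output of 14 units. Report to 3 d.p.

At Q = 14, P = 81 − 1.85(14) = 55.10.
dP/dQ = −1.85, so dQ/dP = 1/(−1.85) = -0.541.
ε = (dQ/dP)(P/Q) = (-0.541)(55.10/14).

-2.127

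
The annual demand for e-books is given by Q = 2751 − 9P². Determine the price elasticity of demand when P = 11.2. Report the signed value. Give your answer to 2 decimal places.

-1.39

At P = 11.2, Q = 1622.040.
dQ/dP = −18P = -201.600.
ε = (dQ/dP)(P/Q) = (-201.600)(11.2/1622.040).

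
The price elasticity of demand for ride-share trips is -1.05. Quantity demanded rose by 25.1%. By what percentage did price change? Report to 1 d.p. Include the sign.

%ΔP ≈ %ΔQ / ε = (25.1%)/(-1.05) = -23.90%.

-23.9%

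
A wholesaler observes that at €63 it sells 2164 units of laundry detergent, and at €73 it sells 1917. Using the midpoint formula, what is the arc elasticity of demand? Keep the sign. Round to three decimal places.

ΔQ = 1917 − 2164 = -247; ΔP = 73 − 63 = 10.
Midpoints: P̄ = 68.00, Q̄ = 2040.5.
ε = (ΔQ/ΔP)(P̄/Q̄) = (-247/10)(68.00/2040.5).

-0.823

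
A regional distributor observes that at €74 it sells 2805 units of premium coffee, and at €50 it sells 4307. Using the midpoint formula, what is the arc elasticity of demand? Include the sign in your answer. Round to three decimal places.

-1.091

ΔQ = 4307 − 2805 = 1502; ΔP = 50 − 74 = -24.
Midpoints: P̄ = 62.00, Q̄ = 3556.0.
ε = (ΔQ/ΔP)(P̄/Q̄) = (1502/-24)(62.00/3556.0).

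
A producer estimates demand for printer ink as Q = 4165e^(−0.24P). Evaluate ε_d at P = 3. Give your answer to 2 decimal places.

At P = 3, Q = 2027.323.
dQ/dP = −0.24·4165e^(−0.24P) = −0.24Q = -486.558.
ε = (dQ/dP)(P/Q) = (-486.558)(3/2027.323).

-0.72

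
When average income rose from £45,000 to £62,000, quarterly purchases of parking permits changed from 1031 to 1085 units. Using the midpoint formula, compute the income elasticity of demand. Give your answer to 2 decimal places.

ΔQ = 54, ΔI = 17000. Midpoints: Ī = 53,500, Q̄ = 1058.0.
ε_I = (ΔQ/ΔI)(Ī/Q̄) = (54/17000)(53500/1058.0).
ε_I > 0, so the good is normal.

0.16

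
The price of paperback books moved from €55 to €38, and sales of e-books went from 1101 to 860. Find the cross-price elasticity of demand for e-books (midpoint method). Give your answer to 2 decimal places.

0.67

ΔQ_x = 860 − 1101 = -241; ΔP_y = 38 − 55 = -17.
Midpoints: P̄_y = 46.50, Q̄_x = 980.5.
ε_xy = (ΔQ_x/ΔP_y)(P̄_y/Q̄_x) = (-241/-17)(46.50/980.5).
ε_xy > 0, so the goods are substitutes.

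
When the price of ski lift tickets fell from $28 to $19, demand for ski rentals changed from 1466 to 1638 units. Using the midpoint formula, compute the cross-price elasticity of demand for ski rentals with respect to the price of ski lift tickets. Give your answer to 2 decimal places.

ΔQ_x = 1638 − 1466 = 172; ΔP_y = 19 − 28 = -9.
Midpoints: P̄_y = 23.50, Q̄_x = 1552.0.
ε_xy = (ΔQ_x/ΔP_y)(P̄_y/Q̄_x) = (172/-9)(23.50/1552.0).

-0.29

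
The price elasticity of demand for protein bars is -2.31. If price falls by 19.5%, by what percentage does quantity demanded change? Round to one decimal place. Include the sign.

%ΔQ ≈ ε × %ΔP = (-2.31)(-19.5%) = 45.05%.

45.0%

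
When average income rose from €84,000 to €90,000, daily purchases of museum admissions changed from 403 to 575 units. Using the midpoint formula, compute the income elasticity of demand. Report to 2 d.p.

5.10

ΔQ = 172, ΔI = 6000. Midpoints: Ī = 87,000, Q̄ = 489.0.
ε_I = (ΔQ/ΔI)(Ī/Q̄) = (172/6000)(87000/489.0).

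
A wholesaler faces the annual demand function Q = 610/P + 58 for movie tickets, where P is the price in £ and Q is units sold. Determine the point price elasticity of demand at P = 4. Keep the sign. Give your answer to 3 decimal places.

-0.724

At P = 4, Q = 210.500.
dQ/dP = −610/P² = -38.125.
ε = (dQ/dP)(P/Q) = (-38.125)(4/210.500).
|ε| < 1, so demand is inelastic at this price.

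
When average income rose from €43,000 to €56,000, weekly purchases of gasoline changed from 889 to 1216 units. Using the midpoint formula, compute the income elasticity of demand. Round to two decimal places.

ΔQ = 327, ΔI = 13000. Midpoints: Ī = 49,500, Q̄ = 1052.5.
ε_I = (ΔQ/ΔI)(Ī/Q̄) = (327/13000)(49500/1052.5).

1.18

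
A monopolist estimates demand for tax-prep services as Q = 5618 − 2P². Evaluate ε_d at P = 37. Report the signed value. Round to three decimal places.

-1.901

At P = 37, Q = 2880.
dQ/dP = −4P = -148.
ε = (dQ/dP)(P/Q) = (-148)(37/2880).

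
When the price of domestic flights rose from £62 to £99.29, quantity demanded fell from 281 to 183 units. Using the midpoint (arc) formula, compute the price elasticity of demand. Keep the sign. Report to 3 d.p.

-0.914

ΔQ = 183 − 281 = -98; ΔP = 99.29 − 62 = 37.29.
Midpoints: P̄ = 80.65, Q̄ = 232.0.
ε = (ΔQ/ΔP)(P̄/Q̄) = (-98/37.29)(80.65/232.0).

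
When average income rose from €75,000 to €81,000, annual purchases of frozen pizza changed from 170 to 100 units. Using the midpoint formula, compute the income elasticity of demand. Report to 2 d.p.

ΔQ = -70, ΔI = 6000. Midpoints: Ī = 78,000, Q̄ = 135.0.
ε_I = (ΔQ/ΔI)(Ī/Q̄) = (-70/6000)(78000/135.0).

-6.74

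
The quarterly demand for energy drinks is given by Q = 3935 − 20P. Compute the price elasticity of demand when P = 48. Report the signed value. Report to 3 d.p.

-0.323

At P = 48, Q = 2975.
dQ/dP = −20.
ε = (dQ/dP)(P/Q) = (-20)(48/2975).
|ε| < 1, so demand is inelastic at this price.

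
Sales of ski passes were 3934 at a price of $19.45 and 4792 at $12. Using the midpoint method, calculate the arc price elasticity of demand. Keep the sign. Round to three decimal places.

ΔQ = 4792 − 3934 = 858; ΔP = 12 − 19.45 = -7.45.
Midpoints: P̄ = 15.72, Q̄ = 4363.0.
ε = (ΔQ/ΔP)(P̄/Q̄) = (858/-7.45)(15.72/4363.0).

-0.415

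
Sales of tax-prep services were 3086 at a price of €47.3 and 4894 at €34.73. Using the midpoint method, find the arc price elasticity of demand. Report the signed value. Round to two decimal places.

ΔQ = 4894 − 3086 = 1808; ΔP = 34.73 − 47.3 = -12.57.
Midpoints: P̄ = 41.02, Q̄ = 3990.0.
ε = (ΔQ/ΔP)(P̄/Q̄) = (1808/-12.57)(41.02/3990.0).

-1.48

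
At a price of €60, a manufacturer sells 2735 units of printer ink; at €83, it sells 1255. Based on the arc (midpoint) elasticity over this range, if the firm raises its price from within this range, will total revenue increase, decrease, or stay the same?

Arc ε = (-1480/23)(71.50/1995.0) ≈ -2.306.
|ε| = 2.31 > 1, so demand is elastic. A price rise therefore reduces total revenue.

decrease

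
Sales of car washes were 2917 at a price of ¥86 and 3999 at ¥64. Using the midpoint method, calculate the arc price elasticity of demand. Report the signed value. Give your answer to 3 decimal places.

-1.067

ΔQ = 3999 − 2917 = 1082; ΔP = 64 − 86 = -22.
Midpoints: P̄ = 75.00, Q̄ = 3458.0.
ε = (ΔQ/ΔP)(P̄/Q̄) = (1082/-22)(75.00/3458.0).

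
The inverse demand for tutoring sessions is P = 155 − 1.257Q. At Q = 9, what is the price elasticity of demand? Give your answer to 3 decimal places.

At Q = 9, P = 155 − 1.257(9) = 143.69.
dP/dQ = −1.257, so dQ/dP = 1/(−1.257) = -0.796.
ε = (dQ/dP)(P/Q) = (-0.796)(143.69/9).

-12.701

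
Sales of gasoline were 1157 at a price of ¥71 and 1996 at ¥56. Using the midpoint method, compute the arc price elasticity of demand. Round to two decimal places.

ΔQ = 1996 − 1157 = 839; ΔP = 56 − 71 = -15.
Midpoints: P̄ = 63.50, Q̄ = 1576.5.
ε = (ΔQ/ΔP)(P̄/Q̄) = (839/-15)(63.50/1576.5).

-2.25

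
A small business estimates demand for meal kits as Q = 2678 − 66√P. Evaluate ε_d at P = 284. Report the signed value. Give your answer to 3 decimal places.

-0.355

At P = 284, Q = 1565.748.
dQ/dP = −66/(2√P) = -1.958.
ε = (dQ/dP)(P/Q) = (-1.958)(284/1565.748).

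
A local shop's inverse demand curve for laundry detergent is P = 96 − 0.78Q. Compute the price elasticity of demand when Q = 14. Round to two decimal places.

At Q = 14, P = 96 − 0.78(14) = 85.08.
dP/dQ = −0.78, so dQ/dP = 1/(−0.78) = -1.282.
ε = (dQ/dP)(P/Q) = (-1.282)(85.08/14).

-7.79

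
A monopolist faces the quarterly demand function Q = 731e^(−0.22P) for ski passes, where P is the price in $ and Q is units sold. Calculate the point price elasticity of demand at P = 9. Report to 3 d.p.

At P = 9, Q = 100.929.
dQ/dP = −0.22·731e^(−0.22P) = −0.22Q = -22.204.
ε = (dQ/dP)(P/Q) = (-22.204)(9/100.929).

-1.980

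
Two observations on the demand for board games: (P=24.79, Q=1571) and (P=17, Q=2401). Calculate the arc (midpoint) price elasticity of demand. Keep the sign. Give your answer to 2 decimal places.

-1.12

ΔQ = 2401 − 1571 = 830; ΔP = 17 − 24.79 = -7.79.
Midpoints: P̄ = 20.89, Q̄ = 1986.0.
ε = (ΔQ/ΔP)(P̄/Q̄) = (830/-7.79)(20.89/1986.0).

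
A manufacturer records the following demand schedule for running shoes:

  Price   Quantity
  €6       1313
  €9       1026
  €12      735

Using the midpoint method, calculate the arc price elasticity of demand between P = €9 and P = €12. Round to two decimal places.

At P = 9, Q = 1026; at P = 12, Q = 735.
ΔQ = -291, ΔP = 3. Midpoints: P̄ = 10.50, Q̄ = 880.5.
ε = (ΔQ/ΔP)(P̄/Q̄) = (-291/3)(10.50/880.5).

-1.16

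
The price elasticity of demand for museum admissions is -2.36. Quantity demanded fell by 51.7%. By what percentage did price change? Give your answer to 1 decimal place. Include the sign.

%ΔP ≈ %ΔQ / ε = (-51.7%)/(-2.36) = 21.91%.

21.9%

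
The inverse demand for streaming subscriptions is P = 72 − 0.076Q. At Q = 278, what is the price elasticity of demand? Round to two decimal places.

-2.41

At Q = 278, P = 72 − 0.076(278) = 50.87.
dP/dQ = −0.076, so dQ/dP = 1/(−0.076) = -13.158.
ε = (dQ/dP)(P/Q) = (-13.158)(50.87/278).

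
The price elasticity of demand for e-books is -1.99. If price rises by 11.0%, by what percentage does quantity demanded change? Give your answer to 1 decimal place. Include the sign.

%ΔQ ≈ ε × %ΔP = (-1.99)(11.0%) = -21.89%.

-21.9%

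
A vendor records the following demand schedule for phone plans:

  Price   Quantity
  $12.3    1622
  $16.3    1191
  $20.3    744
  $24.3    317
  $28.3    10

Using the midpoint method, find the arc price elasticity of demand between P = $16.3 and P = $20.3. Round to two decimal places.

At P = 16.3, Q = 1191; at P = 20.3, Q = 744.
ΔQ = -447, ΔP = 4.0. Midpoints: P̄ = 18.30, Q̄ = 967.5.
ε = (ΔQ/ΔP)(P̄/Q̄) = (-447/4.0)(18.30/967.5).

-2.11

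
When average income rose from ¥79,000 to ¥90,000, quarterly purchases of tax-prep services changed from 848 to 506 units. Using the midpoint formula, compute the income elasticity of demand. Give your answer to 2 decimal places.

ΔQ = -342, ΔI = 11000. Midpoints: Ī = 84,500, Q̄ = 677.0.
ε_I = (ΔQ/ΔI)(Ī/Q̄) = (-342/11000)(84500/677.0).

-3.88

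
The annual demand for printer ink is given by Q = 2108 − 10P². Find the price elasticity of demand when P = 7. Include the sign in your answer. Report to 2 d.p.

-0.61

At P = 7, Q = 1618.
dQ/dP = −20P = -140.
ε = (dQ/dP)(P/Q) = (-140)(7/1618).
|ε| < 1, so demand is inelastic at this price.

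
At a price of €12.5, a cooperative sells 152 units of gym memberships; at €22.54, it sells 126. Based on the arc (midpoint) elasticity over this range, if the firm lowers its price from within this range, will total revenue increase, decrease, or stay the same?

Arc ε = (-26/10.04)(17.52/139.0) ≈ -0.326.
|ε| = 0.33 < 1, so demand is inelastic. A price cut therefore reduces total revenue.

decrease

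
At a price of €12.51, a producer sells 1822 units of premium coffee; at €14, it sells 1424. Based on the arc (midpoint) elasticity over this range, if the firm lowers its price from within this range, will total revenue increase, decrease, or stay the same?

increase

Arc ε = (-398/1.49)(13.25/1623.0) ≈ -2.182.
|ε| = 2.18 > 1, so demand is elastic. A price cut therefore raises total revenue.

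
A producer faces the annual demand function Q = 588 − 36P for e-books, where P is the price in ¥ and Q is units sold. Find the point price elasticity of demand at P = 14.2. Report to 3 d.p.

-6.656

At P = 14.2, Q = 76.800.
dQ/dP = −36.
ε = (dQ/dP)(P/Q) = (-36)(14.2/76.800).
|ε| > 1, so demand is elastic at this price.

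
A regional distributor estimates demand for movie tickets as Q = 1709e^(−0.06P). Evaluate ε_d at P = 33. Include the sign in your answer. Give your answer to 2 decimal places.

-1.98

At P = 33, Q = 235.960.
dQ/dP = −0.06·1709e^(−0.06P) = −0.06Q = -14.158.
ε = (dQ/dP)(P/Q) = (-14.158)(33/235.960).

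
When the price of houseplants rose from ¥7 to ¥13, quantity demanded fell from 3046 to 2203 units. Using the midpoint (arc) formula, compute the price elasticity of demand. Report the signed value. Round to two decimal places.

ΔQ = 2203 − 3046 = -843; ΔP = 13 − 7 = 6.
Midpoints: P̄ = 10.00, Q̄ = 2624.5.
ε = (ΔQ/ΔP)(P̄/Q̄) = (-843/6)(10.00/2624.5).

-0.54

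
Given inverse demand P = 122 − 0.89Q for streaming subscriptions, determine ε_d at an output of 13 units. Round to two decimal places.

At Q = 13, P = 122 − 0.89(13) = 110.43.
dP/dQ = −0.89, so dQ/dP = 1/(−0.89) = -1.124.
ε = (dQ/dP)(P/Q) = (-1.124)(110.43/13).

-9.54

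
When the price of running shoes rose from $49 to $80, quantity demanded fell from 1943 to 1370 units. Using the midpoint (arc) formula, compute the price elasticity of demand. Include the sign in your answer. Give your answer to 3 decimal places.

ΔQ = 1370 − 1943 = -573; ΔP = 80 − 49 = 31.
Midpoints: P̄ = 64.50, Q̄ = 1656.5.
ε = (ΔQ/ΔP)(P̄/Q̄) = (-573/31)(64.50/1656.5).

-0.720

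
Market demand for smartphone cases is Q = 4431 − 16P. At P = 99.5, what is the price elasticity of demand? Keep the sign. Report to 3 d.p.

At P = 99.5, Q = 2839.
dQ/dP = −16.
ε = (dQ/dP)(P/Q) = (-16)(99.5/2839).

-0.561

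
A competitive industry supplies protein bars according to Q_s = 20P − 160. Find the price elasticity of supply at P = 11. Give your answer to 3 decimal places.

3.667

At P = 11, Q_s = 60.
dQ_s/dP = 20.
ε_s = (dQ_s/dP)(P/Q_s) = (20)(11/60).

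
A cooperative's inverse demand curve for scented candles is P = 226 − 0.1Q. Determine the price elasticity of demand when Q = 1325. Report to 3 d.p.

At Q = 1325, P = 226 − 0.1(1325) = 93.50.
dP/dQ = −0.1, so dQ/dP = 1/(−0.1) = -10.000.
ε = (dQ/dP)(P/Q) = (-10.000)(93.50/1325).

-0.706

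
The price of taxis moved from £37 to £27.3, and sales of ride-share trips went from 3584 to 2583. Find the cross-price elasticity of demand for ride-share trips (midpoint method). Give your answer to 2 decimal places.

ΔQ_x = 2583 − 3584 = -1001; ΔP_y = 27.3 − 37 = -9.7.
Midpoints: P̄_y = 32.15, Q̄_x = 3083.5.
ε_xy = (ΔQ_x/ΔP_y)(P̄_y/Q̄_x) = (-1001/-9.7)(32.15/3083.5).

1.08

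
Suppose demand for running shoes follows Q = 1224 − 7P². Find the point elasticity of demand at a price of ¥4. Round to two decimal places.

-0.20

At P = 4, Q = 1112.
dQ/dP = −14P = -56.
ε = (dQ/dP)(P/Q) = (-56)(4/1112).
|ε| < 1, so demand is inelastic at this price.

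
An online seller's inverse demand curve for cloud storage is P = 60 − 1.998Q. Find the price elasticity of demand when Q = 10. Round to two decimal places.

At Q = 10, P = 60 − 1.998(10) = 40.02.
dP/dQ = −1.998, so dQ/dP = 1/(−1.998) = -0.501.
ε = (dQ/dP)(P/Q) = (-0.501)(40.02/10).

-2.00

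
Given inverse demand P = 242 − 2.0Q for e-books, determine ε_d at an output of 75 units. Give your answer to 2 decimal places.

-0.61

At Q = 75, P = 242 − 2.0(75) = 92.00.
dP/dQ = −2.0, so dQ/dP = 1/(−2.0) = -0.500.
ε = (dQ/dP)(P/Q) = (-0.500)(92.00/75).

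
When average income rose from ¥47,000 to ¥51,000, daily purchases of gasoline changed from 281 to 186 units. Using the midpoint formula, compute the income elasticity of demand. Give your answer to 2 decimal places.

-4.98

ΔQ = -95, ΔI = 4000. Midpoints: Ī = 49,000, Q̄ = 233.5.
ε_I = (ΔQ/ΔI)(Ī/Q̄) = (-95/4000)(49000/233.5).
ε_I < 0, so the good is inferior.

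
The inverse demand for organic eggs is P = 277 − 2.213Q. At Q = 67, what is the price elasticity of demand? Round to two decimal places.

-0.87

At Q = 67, P = 277 − 2.213(67) = 128.73.
dP/dQ = −2.213, so dQ/dP = 1/(−2.213) = -0.452.
ε = (dQ/dP)(P/Q) = (-0.452)(128.73/67).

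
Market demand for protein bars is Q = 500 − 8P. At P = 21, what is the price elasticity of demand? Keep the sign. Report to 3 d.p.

At P = 21, Q = 332.
dQ/dP = −8.
ε = (dQ/dP)(P/Q) = (-8)(21/332).

-0.506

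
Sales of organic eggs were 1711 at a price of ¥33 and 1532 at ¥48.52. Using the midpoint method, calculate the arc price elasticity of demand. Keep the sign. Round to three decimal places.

ΔQ = 1532 − 1711 = -179; ΔP = 48.52 − 33 = 15.52.
Midpoints: P̄ = 40.76, Q̄ = 1621.5.
ε = (ΔQ/ΔP)(P̄/Q̄) = (-179/15.52)(40.76/1621.5).

-0.290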